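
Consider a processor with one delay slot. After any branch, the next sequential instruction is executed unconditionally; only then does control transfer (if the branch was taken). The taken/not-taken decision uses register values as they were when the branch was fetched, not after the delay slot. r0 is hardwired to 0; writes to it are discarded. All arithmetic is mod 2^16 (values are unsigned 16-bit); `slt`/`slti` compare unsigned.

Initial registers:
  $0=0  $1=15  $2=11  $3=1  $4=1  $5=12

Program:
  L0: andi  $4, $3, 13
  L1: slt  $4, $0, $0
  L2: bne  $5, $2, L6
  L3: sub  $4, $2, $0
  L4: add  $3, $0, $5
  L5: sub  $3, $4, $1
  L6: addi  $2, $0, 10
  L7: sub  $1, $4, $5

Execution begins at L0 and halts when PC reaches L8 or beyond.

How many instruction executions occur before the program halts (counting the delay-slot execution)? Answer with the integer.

#0 andi  $4, $3, 13 ; 0/15/11/1/1/12
#1 slt  $4, $0, $0 ; 0/15/11/1/0/12
#2 bne  $5, $2, L6 ; 0/15/11/1/0/12 ; →target
#3 sub  $4, $2, $0 ; 0/15/11/1/11/12
#6 addi  $2, $0, 10 ; 0/15/10/1/11/12
#7 sub  $1, $4, $5 ; 0/65535/10/1/11/12

6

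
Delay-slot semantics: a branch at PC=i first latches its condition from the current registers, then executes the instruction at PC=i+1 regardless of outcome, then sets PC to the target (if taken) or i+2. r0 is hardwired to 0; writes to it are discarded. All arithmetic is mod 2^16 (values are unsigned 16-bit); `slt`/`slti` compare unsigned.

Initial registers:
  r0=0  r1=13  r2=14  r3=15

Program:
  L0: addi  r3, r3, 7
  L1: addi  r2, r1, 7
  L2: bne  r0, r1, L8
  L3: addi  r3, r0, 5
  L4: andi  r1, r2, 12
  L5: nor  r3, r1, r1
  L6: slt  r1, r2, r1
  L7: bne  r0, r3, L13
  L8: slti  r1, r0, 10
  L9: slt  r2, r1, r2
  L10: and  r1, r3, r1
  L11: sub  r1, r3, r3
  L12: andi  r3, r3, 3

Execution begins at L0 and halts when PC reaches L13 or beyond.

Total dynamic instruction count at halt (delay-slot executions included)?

9

  step pc=0: addi  r3, r3, 7  regs=(0,13,14,22)
  step pc=1: addi  r2, r1, 7  regs=(0,13,20,22)
  step pc=2: bne  r0, r1, L8  cond=T  regs=(0,13,20,22)
  step pc=3: addi  r3, r0, 5  regs=(0,13,20,5)
  step pc=8: slti  r1, r0, 10  regs=(0,1,20,5)
  step pc=9: slt  r2, r1, r2  regs=(0,1,1,5)
  step pc=10: and  r1, r3, r1  regs=(0,1,1,5)
  step pc=11: sub  r1, r3, r3  regs=(0,0,1,5)
  step pc=12: andi  r3, r3, 3  regs=(0,0,1,1)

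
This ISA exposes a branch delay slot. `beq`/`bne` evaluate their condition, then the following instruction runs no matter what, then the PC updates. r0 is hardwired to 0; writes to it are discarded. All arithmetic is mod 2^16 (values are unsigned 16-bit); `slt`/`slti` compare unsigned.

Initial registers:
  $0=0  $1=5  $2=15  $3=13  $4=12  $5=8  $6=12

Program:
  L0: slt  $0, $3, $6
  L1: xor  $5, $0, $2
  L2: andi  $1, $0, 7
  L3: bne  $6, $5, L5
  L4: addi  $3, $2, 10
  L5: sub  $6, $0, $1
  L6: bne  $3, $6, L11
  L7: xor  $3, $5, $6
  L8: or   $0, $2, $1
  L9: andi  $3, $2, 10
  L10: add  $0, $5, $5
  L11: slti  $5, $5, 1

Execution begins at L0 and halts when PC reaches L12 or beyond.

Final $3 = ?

15

  step pc=0: slt  $0, $3, $6  regs=(0,5,15,13,12,8,12)
  step pc=1: xor  $5, $0, $2  regs=(0,5,15,13,12,15,12)
  step pc=2: andi  $1, $0, 7  regs=(0,0,15,13,12,15,12)
  step pc=3: bne  $6, $5, L5  cond=T  regs=(0,0,15,13,12,15,12)
  step pc=4: addi  $3, $2, 10  regs=(0,0,15,25,12,15,12)
  step pc=5: sub  $6, $0, $1  regs=(0,0,15,25,12,15,0)
  step pc=6: bne  $3, $6, L11  cond=T  regs=(0,0,15,25,12,15,0)
  step pc=7: xor  $3, $5, $6  regs=(0,0,15,15,12,15,0)
  step pc=11: slti  $5, $5, 1  regs=(0,0,15,15,12,0,0)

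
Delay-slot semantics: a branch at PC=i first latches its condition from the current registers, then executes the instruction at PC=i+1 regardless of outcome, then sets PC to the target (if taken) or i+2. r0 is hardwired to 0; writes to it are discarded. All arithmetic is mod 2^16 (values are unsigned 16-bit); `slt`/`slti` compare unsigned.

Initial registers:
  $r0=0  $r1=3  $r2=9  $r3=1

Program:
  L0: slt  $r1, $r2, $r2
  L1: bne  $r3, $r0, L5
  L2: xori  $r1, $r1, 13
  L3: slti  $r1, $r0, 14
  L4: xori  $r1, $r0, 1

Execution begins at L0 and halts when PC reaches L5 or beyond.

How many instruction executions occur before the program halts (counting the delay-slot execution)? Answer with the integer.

PC=0  slt  $r1, $r2, $r2     | $r0=0 $r1=0 $r2=9 $r3=1
PC=1  bne  $r3, $r0, L5      | $r0=0 $r1=0 $r2=9 $r3=1  [TAKEN]
PC=2  xori  $r1, $r1, 13     | $r0=0 $r1=13 $r2=9 $r3=1

3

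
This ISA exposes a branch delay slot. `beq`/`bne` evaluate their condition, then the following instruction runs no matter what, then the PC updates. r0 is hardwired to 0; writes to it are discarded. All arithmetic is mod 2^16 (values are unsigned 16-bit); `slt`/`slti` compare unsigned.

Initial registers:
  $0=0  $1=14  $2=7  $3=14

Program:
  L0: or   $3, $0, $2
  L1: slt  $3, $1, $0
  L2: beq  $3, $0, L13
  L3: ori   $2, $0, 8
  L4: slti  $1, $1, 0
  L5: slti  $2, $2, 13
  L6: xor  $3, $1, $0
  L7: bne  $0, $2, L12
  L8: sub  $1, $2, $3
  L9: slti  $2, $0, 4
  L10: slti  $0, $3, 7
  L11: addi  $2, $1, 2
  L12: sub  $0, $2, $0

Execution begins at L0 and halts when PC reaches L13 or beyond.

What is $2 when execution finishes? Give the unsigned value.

  step pc=0: or   $3, $0, $2  regs=(0,14,7,7)
  step pc=1: slt  $3, $1, $0  regs=(0,14,7,0)
  step pc=2: beq  $3, $0, L13  cond=T  regs=(0,14,7,0)
  step pc=3: ori   $2, $0, 8  regs=(0,14,8,0)

8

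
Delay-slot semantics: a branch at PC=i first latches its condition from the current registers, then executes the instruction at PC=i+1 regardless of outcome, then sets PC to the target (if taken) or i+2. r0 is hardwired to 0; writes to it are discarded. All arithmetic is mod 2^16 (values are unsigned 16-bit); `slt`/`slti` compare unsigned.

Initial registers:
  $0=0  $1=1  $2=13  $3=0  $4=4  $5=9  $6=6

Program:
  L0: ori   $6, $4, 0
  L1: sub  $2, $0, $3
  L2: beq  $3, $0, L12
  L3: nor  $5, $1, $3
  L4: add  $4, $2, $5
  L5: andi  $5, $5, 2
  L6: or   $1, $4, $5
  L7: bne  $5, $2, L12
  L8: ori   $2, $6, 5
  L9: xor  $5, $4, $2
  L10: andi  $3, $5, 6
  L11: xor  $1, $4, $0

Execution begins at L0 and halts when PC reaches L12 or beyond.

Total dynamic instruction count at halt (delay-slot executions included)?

[0] ori   $6, $4, 0  →  {$0:0, $1:1, $2:13, $3:0, $4:4, $5:9, $6:4}
[1] sub  $2, $0, $3  →  {$0:0, $1:1, $2:0, $3:0, $4:4, $5:9, $6:4}
[2] beq  $3, $0, L12  →  {$0:0, $1:1, $2:0, $3:0, $4:4, $5:9, $6:4}  ⟨branch taken⟩
[3] nor  $5, $1, $3  →  {$0:0, $1:1, $2:0, $3:0, $4:4, $5:65534, $6:4}

4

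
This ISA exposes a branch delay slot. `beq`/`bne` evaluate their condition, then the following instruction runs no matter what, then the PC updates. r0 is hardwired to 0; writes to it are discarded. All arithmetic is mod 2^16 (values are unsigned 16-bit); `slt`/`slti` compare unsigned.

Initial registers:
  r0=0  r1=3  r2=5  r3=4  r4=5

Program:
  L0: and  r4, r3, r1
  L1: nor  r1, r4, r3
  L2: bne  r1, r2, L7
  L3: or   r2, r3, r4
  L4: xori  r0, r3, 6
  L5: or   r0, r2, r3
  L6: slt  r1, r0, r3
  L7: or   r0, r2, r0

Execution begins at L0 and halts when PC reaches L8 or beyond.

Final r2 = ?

#0 and  r4, r3, r1 ; 0/3/5/4/0
#1 nor  r1, r4, r3 ; 0/65531/5/4/0
#2 bne  r1, r2, L7 ; 0/65531/5/4/0 ; →target
#3 or   r2, r3, r4 ; 0/65531/4/4/0
#7 or   r0, r2, r0 ; 0/65531/4/4/0

4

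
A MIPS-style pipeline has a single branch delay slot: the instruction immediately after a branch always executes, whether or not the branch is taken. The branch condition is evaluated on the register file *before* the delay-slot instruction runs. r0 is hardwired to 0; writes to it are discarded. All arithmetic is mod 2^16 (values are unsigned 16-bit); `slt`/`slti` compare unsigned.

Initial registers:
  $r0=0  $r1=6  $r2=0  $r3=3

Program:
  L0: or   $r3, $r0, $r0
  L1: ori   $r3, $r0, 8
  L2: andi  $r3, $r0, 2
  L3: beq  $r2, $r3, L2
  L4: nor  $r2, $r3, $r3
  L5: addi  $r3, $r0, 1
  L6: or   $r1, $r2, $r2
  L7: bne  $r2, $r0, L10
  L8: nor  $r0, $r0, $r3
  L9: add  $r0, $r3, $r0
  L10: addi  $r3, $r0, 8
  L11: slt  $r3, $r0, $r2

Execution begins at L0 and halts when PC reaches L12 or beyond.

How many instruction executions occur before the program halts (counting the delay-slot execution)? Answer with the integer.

14

#0 or   $r3, $r0, $r0 ; 0/6/0/0
#1 ori   $r3, $r0, 8 ; 0/6/0/8
#2 andi  $r3, $r0, 2 ; 0/6/0/0
#3 beq  $r2, $r3, L2 ; 0/6/0/0 ; →target
#4 nor  $r2, $r3, $r3 ; 0/6/65535/0
#2 andi  $r3, $r0, 2 ; 0/6/65535/0
#3 beq  $r2, $r3, L2 ; 0/6/65535/0 ; →fallthru
#4 nor  $r2, $r3, $r3 ; 0/6/65535/0
#5 addi  $r3, $r0, 1 ; 0/6/65535/1
#6 or   $r1, $r2, $r2 ; 0/65535/65535/1
#7 bne  $r2, $r0, L10 ; 0/65535/65535/1 ; →target
#8 nor  $r0, $r0, $r3 ; 0/65535/65535/1
#10 addi  $r3, $r0, 8 ; 0/65535/65535/8
#11 slt  $r3, $r0, $r2 ; 0/65535/65535/1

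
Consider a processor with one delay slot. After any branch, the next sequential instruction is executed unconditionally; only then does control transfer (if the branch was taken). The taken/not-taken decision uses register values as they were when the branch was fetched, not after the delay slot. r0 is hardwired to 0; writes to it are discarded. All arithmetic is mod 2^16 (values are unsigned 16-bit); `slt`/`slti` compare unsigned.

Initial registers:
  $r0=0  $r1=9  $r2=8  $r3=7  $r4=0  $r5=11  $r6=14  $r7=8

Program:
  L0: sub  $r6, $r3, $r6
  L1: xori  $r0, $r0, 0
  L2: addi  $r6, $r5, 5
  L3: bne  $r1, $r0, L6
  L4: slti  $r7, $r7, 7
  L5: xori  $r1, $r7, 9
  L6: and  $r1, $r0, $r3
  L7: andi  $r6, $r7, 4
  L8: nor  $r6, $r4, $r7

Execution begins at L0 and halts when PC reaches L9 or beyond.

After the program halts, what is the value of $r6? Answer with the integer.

#0 sub  $r6, $r3, $r6 ; 0/9/8/7/0/11/65529/8
#1 xori  $r0, $r0, 0 ; 0/9/8/7/0/11/65529/8
#2 addi  $r6, $r5, 5 ; 0/9/8/7/0/11/16/8
#3 bne  $r1, $r0, L6 ; 0/9/8/7/0/11/16/8 ; →target
#4 slti  $r7, $r7, 7 ; 0/9/8/7/0/11/16/0
#6 and  $r1, $r0, $r3 ; 0/0/8/7/0/11/16/0
#7 andi  $r6, $r7, 4 ; 0/0/8/7/0/11/0/0
#8 nor  $r6, $r4, $r7 ; 0/0/8/7/0/11/65535/0

65535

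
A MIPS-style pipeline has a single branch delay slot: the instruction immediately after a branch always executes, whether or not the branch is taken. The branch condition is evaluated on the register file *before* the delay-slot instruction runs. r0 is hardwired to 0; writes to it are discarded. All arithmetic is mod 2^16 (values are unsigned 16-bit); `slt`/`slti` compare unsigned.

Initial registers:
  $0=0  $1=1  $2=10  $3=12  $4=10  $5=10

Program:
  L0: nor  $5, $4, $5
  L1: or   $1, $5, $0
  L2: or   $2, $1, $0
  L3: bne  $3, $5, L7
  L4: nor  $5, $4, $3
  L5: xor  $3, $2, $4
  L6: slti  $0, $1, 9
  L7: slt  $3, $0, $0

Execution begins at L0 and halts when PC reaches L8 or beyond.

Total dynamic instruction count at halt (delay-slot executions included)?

6

PC=0  nor  $5, $4, $5        | $0=0 $1=1 $2=10 $3=12 $4=10 $5=65525
PC=1  or   $1, $5, $0        | $0=0 $1=65525 $2=10 $3=12 $4=10 $5=65525
PC=2  or   $2, $1, $0        | $0=0 $1=65525 $2=65525 $3=12 $4=10 $5=65525
PC=3  bne  $3, $5, L7        | $0=0 $1=65525 $2=65525 $3=12 $4=10 $5=65525  [TAKEN]
PC=4  nor  $5, $4, $3        | $0=0 $1=65525 $2=65525 $3=12 $4=10 $5=65521
PC=7  slt  $3, $0, $0        | $0=0 $1=65525 $2=65525 $3=0 $4=10 $5=65521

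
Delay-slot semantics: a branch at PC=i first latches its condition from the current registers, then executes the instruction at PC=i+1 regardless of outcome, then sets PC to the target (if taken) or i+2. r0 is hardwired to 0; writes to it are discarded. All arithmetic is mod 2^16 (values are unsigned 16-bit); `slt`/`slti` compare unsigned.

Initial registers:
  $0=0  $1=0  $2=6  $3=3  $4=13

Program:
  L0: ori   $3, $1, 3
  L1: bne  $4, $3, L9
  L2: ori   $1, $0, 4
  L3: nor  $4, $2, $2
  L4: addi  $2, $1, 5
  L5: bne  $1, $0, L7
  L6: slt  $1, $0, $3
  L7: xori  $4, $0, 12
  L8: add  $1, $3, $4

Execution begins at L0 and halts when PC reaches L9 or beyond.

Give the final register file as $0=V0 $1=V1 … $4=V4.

$0=0 $1=4 $2=6 $3=3 $4=13

PC=0  ori   $3, $1, 3        | $0=0 $1=0 $2=6 $3=3 $4=13
PC=1  bne  $4, $3, L9        | $0=0 $1=0 $2=6 $3=3 $4=13  [TAKEN]
PC=2  ori   $1, $0, 4        | $0=0 $1=4 $2=6 $3=3 $4=13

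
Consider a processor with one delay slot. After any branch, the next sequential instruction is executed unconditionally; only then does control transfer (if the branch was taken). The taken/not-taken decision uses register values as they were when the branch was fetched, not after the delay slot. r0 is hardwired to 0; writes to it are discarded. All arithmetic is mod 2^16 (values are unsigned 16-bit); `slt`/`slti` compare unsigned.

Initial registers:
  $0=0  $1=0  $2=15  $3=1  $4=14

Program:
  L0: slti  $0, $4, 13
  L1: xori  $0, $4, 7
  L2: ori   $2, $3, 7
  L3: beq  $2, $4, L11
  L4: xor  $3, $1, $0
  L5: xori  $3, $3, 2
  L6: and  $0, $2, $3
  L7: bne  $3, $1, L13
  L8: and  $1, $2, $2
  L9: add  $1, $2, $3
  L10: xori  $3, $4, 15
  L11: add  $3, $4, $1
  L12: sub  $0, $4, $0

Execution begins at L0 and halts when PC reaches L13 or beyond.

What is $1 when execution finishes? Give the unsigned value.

  step pc=0: slti  $0, $4, 13  regs=(0,0,15,1,14)
  step pc=1: xori  $0, $4, 7  regs=(0,0,15,1,14)
  step pc=2: ori   $2, $3, 7  regs=(0,0,7,1,14)
  step pc=3: beq  $2, $4, L11  cond=F  regs=(0,0,7,1,14)
  step pc=4: xor  $3, $1, $0  regs=(0,0,7,0,14)
  step pc=5: xori  $3, $3, 2  regs=(0,0,7,2,14)
  step pc=6: and  $0, $2, $3  regs=(0,0,7,2,14)
  step pc=7: bne  $3, $1, L13  cond=T  regs=(0,0,7,2,14)
  step pc=8: and  $1, $2, $2  regs=(0,7,7,2,14)

7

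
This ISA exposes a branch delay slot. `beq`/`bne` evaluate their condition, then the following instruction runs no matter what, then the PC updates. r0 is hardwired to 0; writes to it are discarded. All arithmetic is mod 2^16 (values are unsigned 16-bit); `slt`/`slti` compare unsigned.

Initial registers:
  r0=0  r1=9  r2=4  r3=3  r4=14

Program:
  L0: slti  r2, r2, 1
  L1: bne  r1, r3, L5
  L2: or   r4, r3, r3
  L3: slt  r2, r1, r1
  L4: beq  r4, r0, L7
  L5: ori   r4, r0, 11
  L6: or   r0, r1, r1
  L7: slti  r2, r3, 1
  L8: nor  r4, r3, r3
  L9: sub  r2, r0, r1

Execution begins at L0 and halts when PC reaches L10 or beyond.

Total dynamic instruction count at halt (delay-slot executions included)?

[0] slti  r2, r2, 1  →  {r0:0, r1:9, r2:0, r3:3, r4:14}
[1] bne  r1, r3, L5  →  {r0:0, r1:9, r2:0, r3:3, r4:14}  ⟨branch taken⟩
[2] or   r4, r3, r3  →  {r0:0, r1:9, r2:0, r3:3, r4:3}
[5] ori   r4, r0, 11  →  {r0:0, r1:9, r2:0, r3:3, r4:11}
[6] or   r0, r1, r1  →  {r0:0, r1:9, r2:0, r3:3, r4:11}
[7] slti  r2, r3, 1  →  {r0:0, r1:9, r2:0, r3:3, r4:11}
[8] nor  r4, r3, r3  →  {r0:0, r1:9, r2:0, r3:3, r4:65532}
[9] sub  r2, r0, r1  →  {r0:0, r1:9, r2:65527, r3:3, r4:65532}

8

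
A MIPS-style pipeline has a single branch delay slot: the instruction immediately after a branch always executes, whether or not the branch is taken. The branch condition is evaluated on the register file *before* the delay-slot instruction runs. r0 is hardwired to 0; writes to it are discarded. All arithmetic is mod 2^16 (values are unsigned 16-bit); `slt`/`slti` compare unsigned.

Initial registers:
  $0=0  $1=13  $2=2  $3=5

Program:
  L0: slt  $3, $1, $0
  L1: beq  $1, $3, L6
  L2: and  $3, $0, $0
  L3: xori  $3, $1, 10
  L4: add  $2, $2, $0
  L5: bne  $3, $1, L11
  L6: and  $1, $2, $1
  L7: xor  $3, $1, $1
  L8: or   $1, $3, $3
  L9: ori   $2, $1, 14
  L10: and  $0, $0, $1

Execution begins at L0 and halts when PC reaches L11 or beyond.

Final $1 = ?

0

#0 slt  $3, $1, $0 ; 0/13/2/0
#1 beq  $1, $3, L6 ; 0/13/2/0 ; →fallthru
#2 and  $3, $0, $0 ; 0/13/2/0
#3 xori  $3, $1, 10 ; 0/13/2/7
#4 add  $2, $2, $0 ; 0/13/2/7
#5 bne  $3, $1, L11 ; 0/13/2/7 ; →target
#6 and  $1, $2, $1 ; 0/0/2/7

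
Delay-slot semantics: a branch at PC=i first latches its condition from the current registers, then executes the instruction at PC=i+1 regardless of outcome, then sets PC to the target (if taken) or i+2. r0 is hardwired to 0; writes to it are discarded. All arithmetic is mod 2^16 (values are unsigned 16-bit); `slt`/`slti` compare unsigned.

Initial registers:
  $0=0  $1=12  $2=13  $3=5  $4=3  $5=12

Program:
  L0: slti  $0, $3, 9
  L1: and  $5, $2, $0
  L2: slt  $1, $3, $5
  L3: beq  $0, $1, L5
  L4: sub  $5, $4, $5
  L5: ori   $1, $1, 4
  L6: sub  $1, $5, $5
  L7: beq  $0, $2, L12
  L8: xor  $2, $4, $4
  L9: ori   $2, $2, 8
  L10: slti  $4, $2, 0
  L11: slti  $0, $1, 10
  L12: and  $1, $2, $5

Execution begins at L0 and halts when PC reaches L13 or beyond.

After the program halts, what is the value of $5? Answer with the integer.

PC=0  slti  $0, $3, 9        | $0=0 $1=12 $2=13 $3=5 $4=3 $5=12
PC=1  and  $5, $2, $0        | $0=0 $1=12 $2=13 $3=5 $4=3 $5=0
PC=2  slt  $1, $3, $5        | $0=0 $1=0 $2=13 $3=5 $4=3 $5=0
PC=3  beq  $0, $1, L5        | $0=0 $1=0 $2=13 $3=5 $4=3 $5=0  [TAKEN]
PC=4  sub  $5, $4, $5        | $0=0 $1=0 $2=13 $3=5 $4=3 $5=3
PC=5  ori   $1, $1, 4        | $0=0 $1=4 $2=13 $3=5 $4=3 $5=3
PC=6  sub  $1, $5, $5        | $0=0 $1=0 $2=13 $3=5 $4=3 $5=3
PC=7  beq  $0, $2, L12       | $0=0 $1=0 $2=13 $3=5 $4=3 $5=3  [not taken]
PC=8  xor  $2, $4, $4        | $0=0 $1=0 $2=0 $3=5 $4=3 $5=3
PC=9  ori   $2, $2, 8        | $0=0 $1=0 $2=8 $3=5 $4=3 $5=3
PC=10 slti  $4, $2, 0        | $0=0 $1=0 $2=8 $3=5 $4=0 $5=3
PC=11 slti  $0, $1, 10       | $0=0 $1=0 $2=8 $3=5 $4=0 $5=3
PC=12 and  $1, $2, $5        | $0=0 $1=0 $2=8 $3=5 $4=0 $5=3

3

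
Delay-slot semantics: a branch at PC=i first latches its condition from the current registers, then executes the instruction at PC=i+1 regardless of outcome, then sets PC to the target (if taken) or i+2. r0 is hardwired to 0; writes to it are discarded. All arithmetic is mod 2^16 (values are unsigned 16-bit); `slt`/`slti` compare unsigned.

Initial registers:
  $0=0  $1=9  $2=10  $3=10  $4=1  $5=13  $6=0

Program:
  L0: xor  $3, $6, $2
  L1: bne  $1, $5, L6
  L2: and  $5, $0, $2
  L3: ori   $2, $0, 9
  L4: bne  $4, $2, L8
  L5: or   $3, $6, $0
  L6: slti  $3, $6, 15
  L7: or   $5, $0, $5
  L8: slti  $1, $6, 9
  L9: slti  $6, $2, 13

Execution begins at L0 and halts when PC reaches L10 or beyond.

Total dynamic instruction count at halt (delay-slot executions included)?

7

  step pc=0: xor  $3, $6, $2  regs=(0,9,10,10,1,13,0)
  step pc=1: bne  $1, $5, L6  cond=T  regs=(0,9,10,10,1,13,0)
  step pc=2: and  $5, $0, $2  regs=(0,9,10,10,1,0,0)
  step pc=6: slti  $3, $6, 15  regs=(0,9,10,1,1,0,0)
  step pc=7: or   $5, $0, $5  regs=(0,9,10,1,1,0,0)
  step pc=8: slti  $1, $6, 9  regs=(0,1,10,1,1,0,0)
  step pc=9: slti  $6, $2, 13  regs=(0,1,10,1,1,0,1)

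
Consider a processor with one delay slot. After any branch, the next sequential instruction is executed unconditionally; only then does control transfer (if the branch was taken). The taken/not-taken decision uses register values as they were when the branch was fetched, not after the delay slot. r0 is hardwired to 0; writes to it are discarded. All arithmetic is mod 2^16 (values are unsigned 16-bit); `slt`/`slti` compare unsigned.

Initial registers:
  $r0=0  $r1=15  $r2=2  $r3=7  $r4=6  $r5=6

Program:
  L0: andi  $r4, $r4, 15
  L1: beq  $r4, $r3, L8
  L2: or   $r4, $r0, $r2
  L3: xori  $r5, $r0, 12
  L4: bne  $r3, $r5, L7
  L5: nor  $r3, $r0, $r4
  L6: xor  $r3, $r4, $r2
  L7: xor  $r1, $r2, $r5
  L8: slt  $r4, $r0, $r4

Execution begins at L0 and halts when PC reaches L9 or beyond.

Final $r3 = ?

65533

PC=0  andi  $r4, $r4, 15     | $r0=0 $r1=15 $r2=2 $r3=7 $r4=6 $r5=6
PC=1  beq  $r4, $r3, L8      | $r0=0 $r1=15 $r2=2 $r3=7 $r4=6 $r5=6  [not taken]
PC=2  or   $r4, $r0, $r2     | $r0=0 $r1=15 $r2=2 $r3=7 $r4=2 $r5=6
PC=3  xori  $r5, $r0, 12     | $r0=0 $r1=15 $r2=2 $r3=7 $r4=2 $r5=12
PC=4  bne  $r3, $r5, L7      | $r0=0 $r1=15 $r2=2 $r3=7 $r4=2 $r5=12  [TAKEN]
PC=5  nor  $r3, $r0, $r4     | $r0=0 $r1=15 $r2=2 $r3=65533 $r4=2 $r5=12
PC=7  xor  $r1, $r2, $r5     | $r0=0 $r1=14 $r2=2 $r3=65533 $r4=2 $r5=12
PC=8  slt  $r4, $r0, $r4     | $r0=0 $r1=14 $r2=2 $r3=65533 $r4=1 $r5=12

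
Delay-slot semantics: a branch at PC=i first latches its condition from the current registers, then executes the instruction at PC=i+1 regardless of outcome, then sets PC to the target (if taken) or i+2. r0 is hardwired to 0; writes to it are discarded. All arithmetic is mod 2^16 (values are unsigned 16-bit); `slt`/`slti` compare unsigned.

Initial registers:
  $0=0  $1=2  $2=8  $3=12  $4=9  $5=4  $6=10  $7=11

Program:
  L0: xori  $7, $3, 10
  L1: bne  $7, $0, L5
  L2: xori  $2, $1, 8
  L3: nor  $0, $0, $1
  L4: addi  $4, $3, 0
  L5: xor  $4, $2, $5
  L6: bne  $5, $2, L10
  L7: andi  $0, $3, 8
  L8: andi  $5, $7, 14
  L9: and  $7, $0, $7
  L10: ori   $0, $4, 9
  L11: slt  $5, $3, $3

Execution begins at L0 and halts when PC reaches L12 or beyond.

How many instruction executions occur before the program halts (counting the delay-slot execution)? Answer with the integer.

8

#0 xori  $7, $3, 10 ; 0/2/8/12/9/4/10/6
#1 bne  $7, $0, L5 ; 0/2/8/12/9/4/10/6 ; →target
#2 xori  $2, $1, 8 ; 0/2/10/12/9/4/10/6
#5 xor  $4, $2, $5 ; 0/2/10/12/14/4/10/6
#6 bne  $5, $2, L10 ; 0/2/10/12/14/4/10/6 ; →target
#7 andi  $0, $3, 8 ; 0/2/10/12/14/4/10/6
#10 ori   $0, $4, 9 ; 0/2/10/12/14/4/10/6
#11 slt  $5, $3, $3 ; 0/2/10/12/14/0/10/6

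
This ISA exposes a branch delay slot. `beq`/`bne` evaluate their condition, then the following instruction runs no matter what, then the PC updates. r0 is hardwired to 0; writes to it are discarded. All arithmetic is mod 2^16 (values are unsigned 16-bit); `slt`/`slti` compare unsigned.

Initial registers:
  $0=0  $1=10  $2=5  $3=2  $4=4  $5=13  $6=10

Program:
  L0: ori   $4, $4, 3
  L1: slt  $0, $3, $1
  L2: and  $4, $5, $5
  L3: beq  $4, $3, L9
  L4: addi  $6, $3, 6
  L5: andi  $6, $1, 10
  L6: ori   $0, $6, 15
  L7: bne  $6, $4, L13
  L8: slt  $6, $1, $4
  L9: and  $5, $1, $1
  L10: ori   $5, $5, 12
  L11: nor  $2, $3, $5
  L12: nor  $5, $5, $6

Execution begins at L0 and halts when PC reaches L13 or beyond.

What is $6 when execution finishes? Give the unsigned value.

1

[0] ori   $4, $4, 3  →  {$0:0, $1:10, $2:5, $3:2, $4:7, $5:13, $6:10}
[1] slt  $0, $3, $1  →  {$0:0, $1:10, $2:5, $3:2, $4:7, $5:13, $6:10}
[2] and  $4, $5, $5  →  {$0:0, $1:10, $2:5, $3:2, $4:13, $5:13, $6:10}
[3] beq  $4, $3, L9  →  {$0:0, $1:10, $2:5, $3:2, $4:13, $5:13, $6:10}  ⟨branch fallthrough⟩
[4] addi  $6, $3, 6  →  {$0:0, $1:10, $2:5, $3:2, $4:13, $5:13, $6:8}
[5] andi  $6, $1, 10  →  {$0:0, $1:10, $2:5, $3:2, $4:13, $5:13, $6:10}
[6] ori   $0, $6, 15  →  {$0:0, $1:10, $2:5, $3:2, $4:13, $5:13, $6:10}
[7] bne  $6, $4, L13  →  {$0:0, $1:10, $2:5, $3:2, $4:13, $5:13, $6:10}  ⟨branch taken⟩
[8] slt  $6, $1, $4  →  {$0:0, $1:10, $2:5, $3:2, $4:13, $5:13, $6:1}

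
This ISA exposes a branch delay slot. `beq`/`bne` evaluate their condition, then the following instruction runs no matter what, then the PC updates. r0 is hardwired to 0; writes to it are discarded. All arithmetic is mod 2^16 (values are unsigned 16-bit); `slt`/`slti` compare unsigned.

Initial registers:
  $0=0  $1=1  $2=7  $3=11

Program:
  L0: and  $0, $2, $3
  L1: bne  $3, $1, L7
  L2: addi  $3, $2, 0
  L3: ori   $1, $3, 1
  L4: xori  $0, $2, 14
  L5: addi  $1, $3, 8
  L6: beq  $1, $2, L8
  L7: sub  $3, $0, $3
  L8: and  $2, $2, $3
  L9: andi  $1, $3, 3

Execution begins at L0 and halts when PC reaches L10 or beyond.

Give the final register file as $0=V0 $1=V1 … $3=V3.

$0=0 $1=1 $2=1 $3=65529

#0 and  $0, $2, $3 ; 0/1/7/11
#1 bne  $3, $1, L7 ; 0/1/7/11 ; →target
#2 addi  $3, $2, 0 ; 0/1/7/7
#7 sub  $3, $0, $3 ; 0/1/7/65529
#8 and  $2, $2, $3 ; 0/1/1/65529
#9 andi  $1, $3, 3 ; 0/1/1/65529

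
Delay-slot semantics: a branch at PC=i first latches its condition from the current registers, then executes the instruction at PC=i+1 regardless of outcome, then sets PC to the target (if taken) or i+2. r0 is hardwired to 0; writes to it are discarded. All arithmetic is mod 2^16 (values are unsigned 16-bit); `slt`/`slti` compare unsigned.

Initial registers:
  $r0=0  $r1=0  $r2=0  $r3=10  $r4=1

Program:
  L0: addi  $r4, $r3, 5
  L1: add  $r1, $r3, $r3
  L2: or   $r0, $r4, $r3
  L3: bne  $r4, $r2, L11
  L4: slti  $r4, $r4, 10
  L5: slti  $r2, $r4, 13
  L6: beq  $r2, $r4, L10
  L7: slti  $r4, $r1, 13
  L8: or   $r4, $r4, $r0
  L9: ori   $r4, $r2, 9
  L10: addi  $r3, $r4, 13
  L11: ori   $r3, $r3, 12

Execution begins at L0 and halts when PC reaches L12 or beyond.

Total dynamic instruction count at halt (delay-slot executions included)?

PC=0  addi  $r4, $r3, 5      | $r0=0 $r1=0 $r2=0 $r3=10 $r4=15
PC=1  add  $r1, $r3, $r3     | $r0=0 $r1=20 $r2=0 $r3=10 $r4=15
PC=2  or   $r0, $r4, $r3     | $r0=0 $r1=20 $r2=0 $r3=10 $r4=15
PC=3  bne  $r4, $r2, L11     | $r0=0 $r1=20 $r2=0 $r3=10 $r4=15  [TAKEN]
PC=4  slti  $r4, $r4, 10     | $r0=0 $r1=20 $r2=0 $r3=10 $r4=0
PC=11 ori   $r3, $r3, 12     | $r0=0 $r1=20 $r2=0 $r3=14 $r4=0

6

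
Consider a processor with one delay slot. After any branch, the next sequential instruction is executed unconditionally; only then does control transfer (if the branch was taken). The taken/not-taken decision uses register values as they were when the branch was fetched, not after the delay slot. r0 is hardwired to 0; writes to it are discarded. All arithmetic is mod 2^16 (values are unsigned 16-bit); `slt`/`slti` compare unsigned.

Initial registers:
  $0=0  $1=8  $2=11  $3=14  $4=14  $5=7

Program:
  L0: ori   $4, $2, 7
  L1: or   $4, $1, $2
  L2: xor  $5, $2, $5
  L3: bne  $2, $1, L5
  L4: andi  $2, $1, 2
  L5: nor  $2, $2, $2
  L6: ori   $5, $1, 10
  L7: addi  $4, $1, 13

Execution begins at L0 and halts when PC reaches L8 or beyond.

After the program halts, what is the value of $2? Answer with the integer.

65535

[0] ori   $4, $2, 7  →  {$0:0, $1:8, $2:11, $3:14, $4:15, $5:7}
[1] or   $4, $1, $2  →  {$0:0, $1:8, $2:11, $3:14, $4:11, $5:7}
[2] xor  $5, $2, $5  →  {$0:0, $1:8, $2:11, $3:14, $4:11, $5:12}
[3] bne  $2, $1, L5  →  {$0:0, $1:8, $2:11, $3:14, $4:11, $5:12}  ⟨branch taken⟩
[4] andi  $2, $1, 2  →  {$0:0, $1:8, $2:0, $3:14, $4:11, $5:12}
[5] nor  $2, $2, $2  →  {$0:0, $1:8, $2:65535, $3:14, $4:11, $5:12}
[6] ori   $5, $1, 10  →  {$0:0, $1:8, $2:65535, $3:14, $4:11, $5:10}
[7] addi  $4, $1, 13  →  {$0:0, $1:8, $2:65535, $3:14, $4:21, $5:10}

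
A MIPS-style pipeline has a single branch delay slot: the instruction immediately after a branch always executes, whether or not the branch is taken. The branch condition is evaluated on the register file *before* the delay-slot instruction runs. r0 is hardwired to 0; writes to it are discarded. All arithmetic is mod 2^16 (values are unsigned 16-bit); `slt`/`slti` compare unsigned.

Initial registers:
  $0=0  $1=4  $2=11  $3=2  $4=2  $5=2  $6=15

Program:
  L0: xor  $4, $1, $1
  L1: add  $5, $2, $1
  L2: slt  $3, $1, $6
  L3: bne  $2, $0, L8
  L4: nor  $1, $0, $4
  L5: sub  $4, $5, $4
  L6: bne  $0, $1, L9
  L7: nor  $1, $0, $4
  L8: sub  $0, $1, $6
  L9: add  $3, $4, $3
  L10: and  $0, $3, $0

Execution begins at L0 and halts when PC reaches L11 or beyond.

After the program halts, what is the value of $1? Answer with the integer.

[0] xor  $4, $1, $1  →  {$0:0, $1:4, $2:11, $3:2, $4:0, $5:2, $6:15}
[1] add  $5, $2, $1  →  {$0:0, $1:4, $2:11, $3:2, $4:0, $5:15, $6:15}
[2] slt  $3, $1, $6  →  {$0:0, $1:4, $2:11, $3:1, $4:0, $5:15, $6:15}
[3] bne  $2, $0, L8  →  {$0:0, $1:4, $2:11, $3:1, $4:0, $5:15, $6:15}  ⟨branch taken⟩
[4] nor  $1, $0, $4  →  {$0:0, $1:65535, $2:11, $3:1, $4:0, $5:15, $6:15}
[8] sub  $0, $1, $6  →  {$0:0, $1:65535, $2:11, $3:1, $4:0, $5:15, $6:15}
[9] add  $3, $4, $3  →  {$0:0, $1:65535, $2:11, $3:1, $4:0, $5:15, $6:15}
[10] and  $0, $3, $0  →  {$0:0, $1:65535, $2:11, $3:1, $4:0, $5:15, $6:15}

65535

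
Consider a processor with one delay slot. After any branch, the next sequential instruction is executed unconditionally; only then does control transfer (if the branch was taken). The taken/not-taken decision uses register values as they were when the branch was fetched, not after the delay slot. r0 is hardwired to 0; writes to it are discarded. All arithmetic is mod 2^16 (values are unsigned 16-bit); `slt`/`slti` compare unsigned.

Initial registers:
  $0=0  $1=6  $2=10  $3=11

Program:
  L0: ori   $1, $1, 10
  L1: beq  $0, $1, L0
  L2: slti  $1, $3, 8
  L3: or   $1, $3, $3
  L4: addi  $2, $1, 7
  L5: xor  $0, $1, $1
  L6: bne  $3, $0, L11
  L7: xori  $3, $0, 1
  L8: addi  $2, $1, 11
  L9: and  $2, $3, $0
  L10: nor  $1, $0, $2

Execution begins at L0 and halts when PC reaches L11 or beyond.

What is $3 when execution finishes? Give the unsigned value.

PC=0  ori   $1, $1, 10       | $0=0 $1=14 $2=10 $3=11
PC=1  beq  $0, $1, L0        | $0=0 $1=14 $2=10 $3=11  [not taken]
PC=2  slti  $1, $3, 8        | $0=0 $1=0 $2=10 $3=11
PC=3  or   $1, $3, $3        | $0=0 $1=11 $2=10 $3=11
PC=4  addi  $2, $1, 7        | $0=0 $1=11 $2=18 $3=11
PC=5  xor  $0, $1, $1        | $0=0 $1=11 $2=18 $3=11
PC=6  bne  $3, $0, L11       | $0=0 $1=11 $2=18 $3=11  [TAKEN]
PC=7  xori  $3, $0, 1        | $0=0 $1=11 $2=18 $3=1

1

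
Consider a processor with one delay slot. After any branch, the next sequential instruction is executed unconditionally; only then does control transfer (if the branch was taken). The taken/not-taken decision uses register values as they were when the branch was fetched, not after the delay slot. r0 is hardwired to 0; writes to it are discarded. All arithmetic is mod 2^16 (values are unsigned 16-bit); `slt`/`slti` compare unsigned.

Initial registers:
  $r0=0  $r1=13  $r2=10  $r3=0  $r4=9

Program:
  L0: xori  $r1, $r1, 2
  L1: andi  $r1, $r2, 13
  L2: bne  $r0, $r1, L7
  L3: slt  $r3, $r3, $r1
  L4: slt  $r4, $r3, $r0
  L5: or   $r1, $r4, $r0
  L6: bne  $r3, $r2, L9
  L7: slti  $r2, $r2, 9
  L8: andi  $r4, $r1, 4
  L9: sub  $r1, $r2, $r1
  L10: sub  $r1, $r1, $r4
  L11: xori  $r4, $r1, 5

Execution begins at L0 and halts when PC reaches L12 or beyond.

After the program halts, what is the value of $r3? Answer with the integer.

1

  step pc=0: xori  $r1, $r1, 2  regs=(0,15,10,0,9)
  step pc=1: andi  $r1, $r2, 13  regs=(0,8,10,0,9)
  step pc=2: bne  $r0, $r1, L7  cond=T  regs=(0,8,10,0,9)
  step pc=3: slt  $r3, $r3, $r1  regs=(0,8,10,1,9)
  step pc=7: slti  $r2, $r2, 9  regs=(0,8,0,1,9)
  step pc=8: andi  $r4, $r1, 4  regs=(0,8,0,1,0)
  step pc=9: sub  $r1, $r2, $r1  regs=(0,65528,0,1,0)
  step pc=10: sub  $r1, $r1, $r4  regs=(0,65528,0,1,0)
  step pc=11: xori  $r4, $r1, 5  regs=(0,65528,0,1,65533)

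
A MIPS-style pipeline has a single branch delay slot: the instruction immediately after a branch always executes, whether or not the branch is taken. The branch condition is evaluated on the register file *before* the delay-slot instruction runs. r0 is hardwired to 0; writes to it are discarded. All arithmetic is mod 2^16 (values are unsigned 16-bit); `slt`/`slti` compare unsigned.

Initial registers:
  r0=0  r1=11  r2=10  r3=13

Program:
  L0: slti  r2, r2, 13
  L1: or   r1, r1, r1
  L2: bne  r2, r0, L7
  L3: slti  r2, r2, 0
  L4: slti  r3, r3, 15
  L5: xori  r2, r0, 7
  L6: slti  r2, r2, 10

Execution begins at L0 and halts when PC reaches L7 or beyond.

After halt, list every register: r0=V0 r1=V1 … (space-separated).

[0] slti  r2, r2, 13  →  {r0:0, r1:11, r2:1, r3:13}
[1] or   r1, r1, r1  →  {r0:0, r1:11, r2:1, r3:13}
[2] bne  r2, r0, L7  →  {r0:0, r1:11, r2:1, r3:13}  ⟨branch taken⟩
[3] slti  r2, r2, 0  →  {r0:0, r1:11, r2:0, r3:13}

r0=0 r1=11 r2=0 r3=13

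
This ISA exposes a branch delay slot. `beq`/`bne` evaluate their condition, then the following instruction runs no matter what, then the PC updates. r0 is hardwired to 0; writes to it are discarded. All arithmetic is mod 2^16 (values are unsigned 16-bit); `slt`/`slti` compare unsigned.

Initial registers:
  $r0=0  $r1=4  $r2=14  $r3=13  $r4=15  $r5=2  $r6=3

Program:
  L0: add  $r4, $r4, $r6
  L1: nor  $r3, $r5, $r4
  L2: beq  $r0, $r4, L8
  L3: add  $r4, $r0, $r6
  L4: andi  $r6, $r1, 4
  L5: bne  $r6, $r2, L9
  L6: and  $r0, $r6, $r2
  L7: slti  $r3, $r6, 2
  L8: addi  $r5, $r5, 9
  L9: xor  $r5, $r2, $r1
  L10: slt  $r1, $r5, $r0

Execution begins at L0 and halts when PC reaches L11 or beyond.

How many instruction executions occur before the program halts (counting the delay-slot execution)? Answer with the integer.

9

#0 add  $r4, $r4, $r6 ; 0/4/14/13/18/2/3
#1 nor  $r3, $r5, $r4 ; 0/4/14/65517/18/2/3
#2 beq  $r0, $r4, L8 ; 0/4/14/65517/18/2/3 ; →fallthru
#3 add  $r4, $r0, $r6 ; 0/4/14/65517/3/2/3
#4 andi  $r6, $r1, 4 ; 0/4/14/65517/3/2/4
#5 bne  $r6, $r2, L9 ; 0/4/14/65517/3/2/4 ; →target
#6 and  $r0, $r6, $r2 ; 0/4/14/65517/3/2/4
#9 xor  $r5, $r2, $r1 ; 0/4/14/65517/3/10/4
#10 slt  $r1, $r5, $r0 ; 0/0/14/65517/3/10/4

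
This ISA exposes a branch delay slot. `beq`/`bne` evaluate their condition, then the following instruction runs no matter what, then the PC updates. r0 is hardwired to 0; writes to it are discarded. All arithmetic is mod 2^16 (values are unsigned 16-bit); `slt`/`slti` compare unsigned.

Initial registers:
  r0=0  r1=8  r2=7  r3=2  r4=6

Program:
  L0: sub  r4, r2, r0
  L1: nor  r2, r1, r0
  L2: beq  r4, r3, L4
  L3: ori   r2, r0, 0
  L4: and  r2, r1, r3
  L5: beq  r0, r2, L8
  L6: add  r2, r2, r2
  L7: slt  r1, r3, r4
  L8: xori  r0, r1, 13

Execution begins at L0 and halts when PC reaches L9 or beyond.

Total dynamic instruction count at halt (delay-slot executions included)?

[0] sub  r4, r2, r0  →  {r0:0, r1:8, r2:7, r3:2, r4:7}
[1] nor  r2, r1, r0  →  {r0:0, r1:8, r2:65527, r3:2, r4:7}
[2] beq  r4, r3, L4  →  {r0:0, r1:8, r2:65527, r3:2, r4:7}  ⟨branch fallthrough⟩
[3] ori   r2, r0, 0  →  {r0:0, r1:8, r2:0, r3:2, r4:7}
[4] and  r2, r1, r3  →  {r0:0, r1:8, r2:0, r3:2, r4:7}
[5] beq  r0, r2, L8  →  {r0:0, r1:8, r2:0, r3:2, r4:7}  ⟨branch taken⟩
[6] add  r2, r2, r2  →  {r0:0, r1:8, r2:0, r3:2, r4:7}
[8] xori  r0, r1, 13  →  {r0:0, r1:8, r2:0, r3:2, r4:7}

8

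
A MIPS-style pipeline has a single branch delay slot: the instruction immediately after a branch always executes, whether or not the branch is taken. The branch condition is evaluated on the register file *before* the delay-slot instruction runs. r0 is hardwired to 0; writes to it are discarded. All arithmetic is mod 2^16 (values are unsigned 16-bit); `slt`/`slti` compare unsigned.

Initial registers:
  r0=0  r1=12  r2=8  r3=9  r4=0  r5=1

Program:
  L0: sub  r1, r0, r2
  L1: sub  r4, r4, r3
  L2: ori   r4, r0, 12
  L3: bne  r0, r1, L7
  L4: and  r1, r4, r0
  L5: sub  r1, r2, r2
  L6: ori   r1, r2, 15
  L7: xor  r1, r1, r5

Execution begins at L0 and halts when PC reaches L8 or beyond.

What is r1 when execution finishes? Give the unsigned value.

PC=0  sub  r1, r0, r2        | r0=0 r1=65528 r2=8 r3=9 r4=0 r5=1
PC=1  sub  r4, r4, r3        | r0=0 r1=65528 r2=8 r3=9 r4=65527 r5=1
PC=2  ori   r4, r0, 12       | r0=0 r1=65528 r2=8 r3=9 r4=12 r5=1
PC=3  bne  r0, r1, L7        | r0=0 r1=65528 r2=8 r3=9 r4=12 r5=1  [TAKEN]
PC=4  and  r1, r4, r0        | r0=0 r1=0 r2=8 r3=9 r4=12 r5=1
PC=7  xor  r1, r1, r5        | r0=0 r1=1 r2=8 r3=9 r4=12 r5=1

1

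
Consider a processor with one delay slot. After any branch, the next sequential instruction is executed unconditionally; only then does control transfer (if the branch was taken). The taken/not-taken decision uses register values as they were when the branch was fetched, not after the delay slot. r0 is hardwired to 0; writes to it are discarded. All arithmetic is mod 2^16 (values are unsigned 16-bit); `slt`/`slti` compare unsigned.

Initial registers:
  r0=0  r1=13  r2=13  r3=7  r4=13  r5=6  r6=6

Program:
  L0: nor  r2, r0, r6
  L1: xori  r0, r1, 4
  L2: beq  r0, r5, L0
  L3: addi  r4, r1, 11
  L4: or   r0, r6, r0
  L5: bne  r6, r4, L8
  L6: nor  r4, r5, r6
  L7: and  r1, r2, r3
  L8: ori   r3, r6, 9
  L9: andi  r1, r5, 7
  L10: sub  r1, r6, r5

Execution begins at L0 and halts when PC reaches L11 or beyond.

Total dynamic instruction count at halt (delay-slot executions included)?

10

  step pc=0: nor  r2, r0, r6  regs=(0,13,65529,7,13,6,6)
  step pc=1: xori  r0, r1, 4  regs=(0,13,65529,7,13,6,6)
  step pc=2: beq  r0, r5, L0  cond=F  regs=(0,13,65529,7,13,6,6)
  step pc=3: addi  r4, r1, 11  regs=(0,13,65529,7,24,6,6)
  step pc=4: or   r0, r6, r0  regs=(0,13,65529,7,24,6,6)
  step pc=5: bne  r6, r4, L8  cond=T  regs=(0,13,65529,7,24,6,6)
  step pc=6: nor  r4, r5, r6  regs=(0,13,65529,7,65529,6,6)
  step pc=8: ori   r3, r6, 9  regs=(0,13,65529,15,65529,6,6)
  step pc=9: andi  r1, r5, 7  regs=(0,6,65529,15,65529,6,6)
  step pc=10: sub  r1, r6, r5  regs=(0,0,65529,15,65529,6,6)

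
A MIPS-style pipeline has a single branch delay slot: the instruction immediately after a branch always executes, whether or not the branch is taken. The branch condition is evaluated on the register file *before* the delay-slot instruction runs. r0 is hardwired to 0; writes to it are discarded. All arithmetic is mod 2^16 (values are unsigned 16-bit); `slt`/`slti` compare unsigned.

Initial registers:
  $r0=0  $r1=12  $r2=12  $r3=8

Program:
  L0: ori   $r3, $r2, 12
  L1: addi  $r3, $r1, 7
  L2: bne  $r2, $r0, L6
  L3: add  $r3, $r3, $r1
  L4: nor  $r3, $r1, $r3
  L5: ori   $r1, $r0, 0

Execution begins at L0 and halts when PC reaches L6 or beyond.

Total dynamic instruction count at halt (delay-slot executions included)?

PC=0  ori   $r3, $r2, 12     | $r0=0 $r1=12 $r2=12 $r3=12
PC=1  addi  $r3, $r1, 7      | $r0=0 $r1=12 $r2=12 $r3=19
PC=2  bne  $r2, $r0, L6      | $r0=0 $r1=12 $r2=12 $r3=19  [TAKEN]
PC=3  add  $r3, $r3, $r1     | $r0=0 $r1=12 $r2=12 $r3=31

4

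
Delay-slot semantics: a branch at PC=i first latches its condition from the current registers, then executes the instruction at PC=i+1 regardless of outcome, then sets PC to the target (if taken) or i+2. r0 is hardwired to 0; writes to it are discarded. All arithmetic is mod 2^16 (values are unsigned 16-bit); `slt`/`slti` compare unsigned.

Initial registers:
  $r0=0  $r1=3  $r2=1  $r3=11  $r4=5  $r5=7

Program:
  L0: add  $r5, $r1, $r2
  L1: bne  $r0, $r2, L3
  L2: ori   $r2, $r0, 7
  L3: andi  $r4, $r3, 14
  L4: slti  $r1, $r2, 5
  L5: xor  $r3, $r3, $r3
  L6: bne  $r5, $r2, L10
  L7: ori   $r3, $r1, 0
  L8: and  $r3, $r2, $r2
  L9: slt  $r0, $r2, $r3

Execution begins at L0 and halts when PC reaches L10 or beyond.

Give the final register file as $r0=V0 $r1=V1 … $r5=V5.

  step pc=0: add  $r5, $r1, $r2  regs=(0,3,1,11,5,4)
  step pc=1: bne  $r0, $r2, L3  cond=T  regs=(0,3,1,11,5,4)
  step pc=2: ori   $r2, $r0, 7  regs=(0,3,7,11,5,4)
  step pc=3: andi  $r4, $r3, 14  regs=(0,3,7,11,10,4)
  step pc=4: slti  $r1, $r2, 5  regs=(0,0,7,11,10,4)
  step pc=5: xor  $r3, $r3, $r3  regs=(0,0,7,0,10,4)
  step pc=6: bne  $r5, $r2, L10  cond=T  regs=(0,0,7,0,10,4)
  step pc=7: ori   $r3, $r1, 0  regs=(0,0,7,0,10,4)

$r0=0 $r1=0 $r2=7 $r3=0 $r4=10 $r5=4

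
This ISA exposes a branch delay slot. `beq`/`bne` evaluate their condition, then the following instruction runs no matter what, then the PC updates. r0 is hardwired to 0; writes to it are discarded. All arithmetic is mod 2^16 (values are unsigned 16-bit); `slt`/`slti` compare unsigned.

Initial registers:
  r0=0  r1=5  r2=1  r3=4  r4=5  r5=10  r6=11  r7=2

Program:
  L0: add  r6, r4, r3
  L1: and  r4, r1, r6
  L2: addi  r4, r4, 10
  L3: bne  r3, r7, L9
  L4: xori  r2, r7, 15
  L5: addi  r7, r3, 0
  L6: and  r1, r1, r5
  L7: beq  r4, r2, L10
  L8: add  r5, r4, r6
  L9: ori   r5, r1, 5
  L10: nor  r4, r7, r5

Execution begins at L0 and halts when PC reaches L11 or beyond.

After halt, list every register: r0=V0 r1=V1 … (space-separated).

r0=0 r1=5 r2=13 r3=4 r4=65528 r5=5 r6=9 r7=2

  step pc=0: add  r6, r4, r3  regs=(0,5,1,4,5,10,9,2)
  step pc=1: and  r4, r1, r6  regs=(0,5,1,4,1,10,9,2)
  step pc=2: addi  r4, r4, 10  regs=(0,5,1,4,11,10,9,2)
  step pc=3: bne  r3, r7, L9  cond=T  regs=(0,5,1,4,11,10,9,2)
  step pc=4: xori  r2, r7, 15  regs=(0,5,13,4,11,10,9,2)
  step pc=9: ori   r5, r1, 5  regs=(0,5,13,4,11,5,9,2)
  step pc=10: nor  r4, r7, r5  regs=(0,5,13,4,65528,5,9,2)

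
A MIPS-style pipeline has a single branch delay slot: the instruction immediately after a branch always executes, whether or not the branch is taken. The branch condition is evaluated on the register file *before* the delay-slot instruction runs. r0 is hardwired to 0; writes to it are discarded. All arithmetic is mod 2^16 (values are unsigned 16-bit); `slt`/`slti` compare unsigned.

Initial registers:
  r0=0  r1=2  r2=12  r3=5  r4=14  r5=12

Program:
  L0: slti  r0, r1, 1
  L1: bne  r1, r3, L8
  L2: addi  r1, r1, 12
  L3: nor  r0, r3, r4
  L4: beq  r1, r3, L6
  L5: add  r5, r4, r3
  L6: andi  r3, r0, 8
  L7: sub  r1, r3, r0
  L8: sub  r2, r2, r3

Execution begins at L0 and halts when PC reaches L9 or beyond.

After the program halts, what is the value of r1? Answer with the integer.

PC=0  slti  r0, r1, 1        | r0=0 r1=2 r2=12 r3=5 r4=14 r5=12
PC=1  bne  r1, r3, L8        | r0=0 r1=2 r2=12 r3=5 r4=14 r5=12  [TAKEN]
PC=2  addi  r1, r1, 12       | r0=0 r1=14 r2=12 r3=5 r4=14 r5=12
PC=8  sub  r2, r2, r3        | r0=0 r1=14 r2=7 r3=5 r4=14 r5=12

14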